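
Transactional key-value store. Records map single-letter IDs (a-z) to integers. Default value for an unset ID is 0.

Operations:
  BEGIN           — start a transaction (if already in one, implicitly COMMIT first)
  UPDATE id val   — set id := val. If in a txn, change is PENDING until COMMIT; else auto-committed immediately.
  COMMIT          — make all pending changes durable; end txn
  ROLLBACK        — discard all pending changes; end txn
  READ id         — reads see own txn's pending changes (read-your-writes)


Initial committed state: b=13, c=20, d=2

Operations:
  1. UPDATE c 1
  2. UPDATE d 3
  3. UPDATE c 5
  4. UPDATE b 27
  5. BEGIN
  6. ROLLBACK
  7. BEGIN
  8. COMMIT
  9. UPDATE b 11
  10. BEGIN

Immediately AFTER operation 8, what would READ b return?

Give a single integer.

Answer: 27

Derivation:
Initial committed: {b=13, c=20, d=2}
Op 1: UPDATE c=1 (auto-commit; committed c=1)
Op 2: UPDATE d=3 (auto-commit; committed d=3)
Op 3: UPDATE c=5 (auto-commit; committed c=5)
Op 4: UPDATE b=27 (auto-commit; committed b=27)
Op 5: BEGIN: in_txn=True, pending={}
Op 6: ROLLBACK: discarded pending []; in_txn=False
Op 7: BEGIN: in_txn=True, pending={}
Op 8: COMMIT: merged [] into committed; committed now {b=27, c=5, d=3}
After op 8: visible(b) = 27 (pending={}, committed={b=27, c=5, d=3})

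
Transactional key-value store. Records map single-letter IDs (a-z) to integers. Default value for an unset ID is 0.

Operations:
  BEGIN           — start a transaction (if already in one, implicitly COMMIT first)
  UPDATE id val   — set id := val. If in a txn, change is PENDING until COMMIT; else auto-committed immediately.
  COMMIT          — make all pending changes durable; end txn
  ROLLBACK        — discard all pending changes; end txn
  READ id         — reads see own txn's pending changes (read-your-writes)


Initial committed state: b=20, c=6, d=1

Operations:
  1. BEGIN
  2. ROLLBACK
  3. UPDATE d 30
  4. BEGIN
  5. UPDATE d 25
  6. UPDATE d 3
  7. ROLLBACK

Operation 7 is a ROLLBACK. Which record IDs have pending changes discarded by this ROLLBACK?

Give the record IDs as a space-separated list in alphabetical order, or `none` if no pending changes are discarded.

Answer: d

Derivation:
Initial committed: {b=20, c=6, d=1}
Op 1: BEGIN: in_txn=True, pending={}
Op 2: ROLLBACK: discarded pending []; in_txn=False
Op 3: UPDATE d=30 (auto-commit; committed d=30)
Op 4: BEGIN: in_txn=True, pending={}
Op 5: UPDATE d=25 (pending; pending now {d=25})
Op 6: UPDATE d=3 (pending; pending now {d=3})
Op 7: ROLLBACK: discarded pending ['d']; in_txn=False
ROLLBACK at op 7 discards: ['d']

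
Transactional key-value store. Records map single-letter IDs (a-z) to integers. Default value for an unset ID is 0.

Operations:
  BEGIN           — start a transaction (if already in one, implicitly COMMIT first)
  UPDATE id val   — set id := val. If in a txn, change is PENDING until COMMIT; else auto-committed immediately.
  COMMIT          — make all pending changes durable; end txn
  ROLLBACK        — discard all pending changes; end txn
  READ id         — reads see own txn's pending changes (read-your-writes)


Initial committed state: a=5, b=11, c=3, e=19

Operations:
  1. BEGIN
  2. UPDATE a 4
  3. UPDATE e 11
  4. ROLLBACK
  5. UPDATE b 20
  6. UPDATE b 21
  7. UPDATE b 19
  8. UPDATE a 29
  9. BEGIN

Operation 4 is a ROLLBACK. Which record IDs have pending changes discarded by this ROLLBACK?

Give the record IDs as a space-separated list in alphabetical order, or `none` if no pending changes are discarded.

Initial committed: {a=5, b=11, c=3, e=19}
Op 1: BEGIN: in_txn=True, pending={}
Op 2: UPDATE a=4 (pending; pending now {a=4})
Op 3: UPDATE e=11 (pending; pending now {a=4, e=11})
Op 4: ROLLBACK: discarded pending ['a', 'e']; in_txn=False
Op 5: UPDATE b=20 (auto-commit; committed b=20)
Op 6: UPDATE b=21 (auto-commit; committed b=21)
Op 7: UPDATE b=19 (auto-commit; committed b=19)
Op 8: UPDATE a=29 (auto-commit; committed a=29)
Op 9: BEGIN: in_txn=True, pending={}
ROLLBACK at op 4 discards: ['a', 'e']

Answer: a e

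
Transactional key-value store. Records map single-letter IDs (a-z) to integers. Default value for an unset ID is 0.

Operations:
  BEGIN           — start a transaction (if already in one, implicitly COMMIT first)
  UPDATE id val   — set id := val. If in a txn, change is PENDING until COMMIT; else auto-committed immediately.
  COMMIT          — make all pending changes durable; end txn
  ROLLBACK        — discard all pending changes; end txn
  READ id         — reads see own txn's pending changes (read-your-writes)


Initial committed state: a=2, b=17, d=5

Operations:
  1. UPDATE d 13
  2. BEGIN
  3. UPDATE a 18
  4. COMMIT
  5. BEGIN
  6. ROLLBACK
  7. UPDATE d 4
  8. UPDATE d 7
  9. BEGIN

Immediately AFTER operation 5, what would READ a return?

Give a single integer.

Answer: 18

Derivation:
Initial committed: {a=2, b=17, d=5}
Op 1: UPDATE d=13 (auto-commit; committed d=13)
Op 2: BEGIN: in_txn=True, pending={}
Op 3: UPDATE a=18 (pending; pending now {a=18})
Op 4: COMMIT: merged ['a'] into committed; committed now {a=18, b=17, d=13}
Op 5: BEGIN: in_txn=True, pending={}
After op 5: visible(a) = 18 (pending={}, committed={a=18, b=17, d=13})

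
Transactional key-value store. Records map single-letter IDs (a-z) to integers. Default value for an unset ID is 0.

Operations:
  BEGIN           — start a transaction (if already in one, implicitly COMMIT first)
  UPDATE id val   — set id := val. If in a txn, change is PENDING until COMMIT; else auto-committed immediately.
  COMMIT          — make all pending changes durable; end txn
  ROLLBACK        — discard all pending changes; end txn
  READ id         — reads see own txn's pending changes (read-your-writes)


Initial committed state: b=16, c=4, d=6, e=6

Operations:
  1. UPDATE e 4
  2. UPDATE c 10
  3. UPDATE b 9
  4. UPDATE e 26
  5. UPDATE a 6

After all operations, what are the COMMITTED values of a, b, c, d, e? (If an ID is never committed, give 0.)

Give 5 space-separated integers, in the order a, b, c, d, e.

Initial committed: {b=16, c=4, d=6, e=6}
Op 1: UPDATE e=4 (auto-commit; committed e=4)
Op 2: UPDATE c=10 (auto-commit; committed c=10)
Op 3: UPDATE b=9 (auto-commit; committed b=9)
Op 4: UPDATE e=26 (auto-commit; committed e=26)
Op 5: UPDATE a=6 (auto-commit; committed a=6)
Final committed: {a=6, b=9, c=10, d=6, e=26}

Answer: 6 9 10 6 26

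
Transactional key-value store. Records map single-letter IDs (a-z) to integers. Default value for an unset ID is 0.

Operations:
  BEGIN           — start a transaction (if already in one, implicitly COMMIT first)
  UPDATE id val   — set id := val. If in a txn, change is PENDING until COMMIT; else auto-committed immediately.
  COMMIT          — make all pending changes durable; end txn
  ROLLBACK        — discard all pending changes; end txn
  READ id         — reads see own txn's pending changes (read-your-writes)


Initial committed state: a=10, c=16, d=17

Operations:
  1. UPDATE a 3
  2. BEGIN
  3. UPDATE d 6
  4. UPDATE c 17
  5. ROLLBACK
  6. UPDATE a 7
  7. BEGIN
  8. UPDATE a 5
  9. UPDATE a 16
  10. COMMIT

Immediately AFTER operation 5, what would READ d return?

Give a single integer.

Answer: 17

Derivation:
Initial committed: {a=10, c=16, d=17}
Op 1: UPDATE a=3 (auto-commit; committed a=3)
Op 2: BEGIN: in_txn=True, pending={}
Op 3: UPDATE d=6 (pending; pending now {d=6})
Op 4: UPDATE c=17 (pending; pending now {c=17, d=6})
Op 5: ROLLBACK: discarded pending ['c', 'd']; in_txn=False
After op 5: visible(d) = 17 (pending={}, committed={a=3, c=16, d=17})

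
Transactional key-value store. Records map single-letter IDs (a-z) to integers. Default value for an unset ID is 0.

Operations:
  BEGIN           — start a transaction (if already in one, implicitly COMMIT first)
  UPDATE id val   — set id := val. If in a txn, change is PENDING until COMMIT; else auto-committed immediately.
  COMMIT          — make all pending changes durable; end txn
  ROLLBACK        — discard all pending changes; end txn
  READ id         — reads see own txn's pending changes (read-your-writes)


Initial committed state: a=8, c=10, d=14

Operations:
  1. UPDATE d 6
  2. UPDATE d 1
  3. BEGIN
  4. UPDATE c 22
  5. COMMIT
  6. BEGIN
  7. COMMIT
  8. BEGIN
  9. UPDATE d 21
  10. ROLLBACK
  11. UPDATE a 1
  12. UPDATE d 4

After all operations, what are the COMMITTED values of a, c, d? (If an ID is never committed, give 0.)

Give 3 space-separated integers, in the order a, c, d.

Answer: 1 22 4

Derivation:
Initial committed: {a=8, c=10, d=14}
Op 1: UPDATE d=6 (auto-commit; committed d=6)
Op 2: UPDATE d=1 (auto-commit; committed d=1)
Op 3: BEGIN: in_txn=True, pending={}
Op 4: UPDATE c=22 (pending; pending now {c=22})
Op 5: COMMIT: merged ['c'] into committed; committed now {a=8, c=22, d=1}
Op 6: BEGIN: in_txn=True, pending={}
Op 7: COMMIT: merged [] into committed; committed now {a=8, c=22, d=1}
Op 8: BEGIN: in_txn=True, pending={}
Op 9: UPDATE d=21 (pending; pending now {d=21})
Op 10: ROLLBACK: discarded pending ['d']; in_txn=False
Op 11: UPDATE a=1 (auto-commit; committed a=1)
Op 12: UPDATE d=4 (auto-commit; committed d=4)
Final committed: {a=1, c=22, d=4}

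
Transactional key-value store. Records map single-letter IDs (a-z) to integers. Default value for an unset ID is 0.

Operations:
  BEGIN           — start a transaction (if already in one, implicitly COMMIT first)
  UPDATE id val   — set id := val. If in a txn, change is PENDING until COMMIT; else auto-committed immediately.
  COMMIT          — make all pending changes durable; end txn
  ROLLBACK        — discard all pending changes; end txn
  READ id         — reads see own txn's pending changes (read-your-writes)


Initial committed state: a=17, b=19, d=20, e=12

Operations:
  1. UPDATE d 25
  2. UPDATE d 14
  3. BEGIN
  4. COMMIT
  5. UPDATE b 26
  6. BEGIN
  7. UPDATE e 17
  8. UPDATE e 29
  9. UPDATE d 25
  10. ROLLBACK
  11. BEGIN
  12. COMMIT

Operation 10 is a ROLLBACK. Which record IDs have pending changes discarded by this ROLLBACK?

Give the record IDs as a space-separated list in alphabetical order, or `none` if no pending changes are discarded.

Answer: d e

Derivation:
Initial committed: {a=17, b=19, d=20, e=12}
Op 1: UPDATE d=25 (auto-commit; committed d=25)
Op 2: UPDATE d=14 (auto-commit; committed d=14)
Op 3: BEGIN: in_txn=True, pending={}
Op 4: COMMIT: merged [] into committed; committed now {a=17, b=19, d=14, e=12}
Op 5: UPDATE b=26 (auto-commit; committed b=26)
Op 6: BEGIN: in_txn=True, pending={}
Op 7: UPDATE e=17 (pending; pending now {e=17})
Op 8: UPDATE e=29 (pending; pending now {e=29})
Op 9: UPDATE d=25 (pending; pending now {d=25, e=29})
Op 10: ROLLBACK: discarded pending ['d', 'e']; in_txn=False
Op 11: BEGIN: in_txn=True, pending={}
Op 12: COMMIT: merged [] into committed; committed now {a=17, b=26, d=14, e=12}
ROLLBACK at op 10 discards: ['d', 'e']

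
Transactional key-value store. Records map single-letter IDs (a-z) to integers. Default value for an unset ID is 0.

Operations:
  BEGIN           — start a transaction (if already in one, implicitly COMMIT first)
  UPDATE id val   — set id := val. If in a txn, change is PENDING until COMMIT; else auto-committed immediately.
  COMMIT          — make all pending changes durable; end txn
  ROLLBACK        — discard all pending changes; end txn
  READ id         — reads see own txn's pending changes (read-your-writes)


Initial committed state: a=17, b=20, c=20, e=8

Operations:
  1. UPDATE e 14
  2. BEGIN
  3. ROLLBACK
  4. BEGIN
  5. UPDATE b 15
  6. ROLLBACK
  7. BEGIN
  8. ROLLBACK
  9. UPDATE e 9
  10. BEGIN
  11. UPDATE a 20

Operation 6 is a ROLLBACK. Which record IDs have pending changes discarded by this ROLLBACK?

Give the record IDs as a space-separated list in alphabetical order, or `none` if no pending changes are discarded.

Initial committed: {a=17, b=20, c=20, e=8}
Op 1: UPDATE e=14 (auto-commit; committed e=14)
Op 2: BEGIN: in_txn=True, pending={}
Op 3: ROLLBACK: discarded pending []; in_txn=False
Op 4: BEGIN: in_txn=True, pending={}
Op 5: UPDATE b=15 (pending; pending now {b=15})
Op 6: ROLLBACK: discarded pending ['b']; in_txn=False
Op 7: BEGIN: in_txn=True, pending={}
Op 8: ROLLBACK: discarded pending []; in_txn=False
Op 9: UPDATE e=9 (auto-commit; committed e=9)
Op 10: BEGIN: in_txn=True, pending={}
Op 11: UPDATE a=20 (pending; pending now {a=20})
ROLLBACK at op 6 discards: ['b']

Answer: b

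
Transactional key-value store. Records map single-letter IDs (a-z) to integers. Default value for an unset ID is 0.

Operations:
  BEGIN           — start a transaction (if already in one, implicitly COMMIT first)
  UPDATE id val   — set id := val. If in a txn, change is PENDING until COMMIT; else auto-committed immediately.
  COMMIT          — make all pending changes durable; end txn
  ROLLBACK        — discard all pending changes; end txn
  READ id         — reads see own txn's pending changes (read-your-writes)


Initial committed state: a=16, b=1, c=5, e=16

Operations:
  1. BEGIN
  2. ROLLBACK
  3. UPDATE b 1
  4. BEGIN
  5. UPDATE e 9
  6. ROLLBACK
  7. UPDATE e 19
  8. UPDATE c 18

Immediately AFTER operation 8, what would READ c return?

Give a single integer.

Initial committed: {a=16, b=1, c=5, e=16}
Op 1: BEGIN: in_txn=True, pending={}
Op 2: ROLLBACK: discarded pending []; in_txn=False
Op 3: UPDATE b=1 (auto-commit; committed b=1)
Op 4: BEGIN: in_txn=True, pending={}
Op 5: UPDATE e=9 (pending; pending now {e=9})
Op 6: ROLLBACK: discarded pending ['e']; in_txn=False
Op 7: UPDATE e=19 (auto-commit; committed e=19)
Op 8: UPDATE c=18 (auto-commit; committed c=18)
After op 8: visible(c) = 18 (pending={}, committed={a=16, b=1, c=18, e=19})

Answer: 18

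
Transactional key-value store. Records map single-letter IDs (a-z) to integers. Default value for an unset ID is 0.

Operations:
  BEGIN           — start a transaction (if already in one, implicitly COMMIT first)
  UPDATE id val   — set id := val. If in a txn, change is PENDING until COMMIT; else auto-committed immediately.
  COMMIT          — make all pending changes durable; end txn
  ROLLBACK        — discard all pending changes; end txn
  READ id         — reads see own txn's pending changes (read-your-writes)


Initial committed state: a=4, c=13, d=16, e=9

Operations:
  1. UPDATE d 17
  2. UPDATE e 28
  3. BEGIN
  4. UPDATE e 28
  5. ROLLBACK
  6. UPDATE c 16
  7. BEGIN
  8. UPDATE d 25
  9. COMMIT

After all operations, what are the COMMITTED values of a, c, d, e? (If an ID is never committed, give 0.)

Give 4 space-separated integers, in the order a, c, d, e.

Initial committed: {a=4, c=13, d=16, e=9}
Op 1: UPDATE d=17 (auto-commit; committed d=17)
Op 2: UPDATE e=28 (auto-commit; committed e=28)
Op 3: BEGIN: in_txn=True, pending={}
Op 4: UPDATE e=28 (pending; pending now {e=28})
Op 5: ROLLBACK: discarded pending ['e']; in_txn=False
Op 6: UPDATE c=16 (auto-commit; committed c=16)
Op 7: BEGIN: in_txn=True, pending={}
Op 8: UPDATE d=25 (pending; pending now {d=25})
Op 9: COMMIT: merged ['d'] into committed; committed now {a=4, c=16, d=25, e=28}
Final committed: {a=4, c=16, d=25, e=28}

Answer: 4 16 25 28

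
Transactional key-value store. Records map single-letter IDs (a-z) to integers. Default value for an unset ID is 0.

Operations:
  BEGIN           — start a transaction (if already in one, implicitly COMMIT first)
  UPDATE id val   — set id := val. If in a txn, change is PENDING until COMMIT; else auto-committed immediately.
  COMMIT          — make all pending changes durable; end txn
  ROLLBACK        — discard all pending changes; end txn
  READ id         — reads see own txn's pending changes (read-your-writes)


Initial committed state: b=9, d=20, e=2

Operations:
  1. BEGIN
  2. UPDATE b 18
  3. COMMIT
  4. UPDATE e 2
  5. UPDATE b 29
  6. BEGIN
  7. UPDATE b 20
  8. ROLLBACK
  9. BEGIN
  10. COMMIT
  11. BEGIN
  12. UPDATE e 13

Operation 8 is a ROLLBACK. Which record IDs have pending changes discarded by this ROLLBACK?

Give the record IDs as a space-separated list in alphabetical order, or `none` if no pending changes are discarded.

Initial committed: {b=9, d=20, e=2}
Op 1: BEGIN: in_txn=True, pending={}
Op 2: UPDATE b=18 (pending; pending now {b=18})
Op 3: COMMIT: merged ['b'] into committed; committed now {b=18, d=20, e=2}
Op 4: UPDATE e=2 (auto-commit; committed e=2)
Op 5: UPDATE b=29 (auto-commit; committed b=29)
Op 6: BEGIN: in_txn=True, pending={}
Op 7: UPDATE b=20 (pending; pending now {b=20})
Op 8: ROLLBACK: discarded pending ['b']; in_txn=False
Op 9: BEGIN: in_txn=True, pending={}
Op 10: COMMIT: merged [] into committed; committed now {b=29, d=20, e=2}
Op 11: BEGIN: in_txn=True, pending={}
Op 12: UPDATE e=13 (pending; pending now {e=13})
ROLLBACK at op 8 discards: ['b']

Answer: b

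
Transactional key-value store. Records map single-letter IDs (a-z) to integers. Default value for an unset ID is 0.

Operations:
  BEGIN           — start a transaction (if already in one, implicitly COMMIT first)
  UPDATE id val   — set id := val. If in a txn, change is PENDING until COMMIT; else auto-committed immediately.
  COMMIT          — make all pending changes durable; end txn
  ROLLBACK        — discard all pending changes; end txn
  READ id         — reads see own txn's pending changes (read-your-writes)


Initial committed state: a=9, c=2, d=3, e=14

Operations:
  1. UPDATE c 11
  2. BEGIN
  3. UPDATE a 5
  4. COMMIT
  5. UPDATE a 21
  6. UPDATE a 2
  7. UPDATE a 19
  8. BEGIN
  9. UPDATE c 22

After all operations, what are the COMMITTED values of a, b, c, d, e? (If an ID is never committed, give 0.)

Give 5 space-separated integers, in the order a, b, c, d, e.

Initial committed: {a=9, c=2, d=3, e=14}
Op 1: UPDATE c=11 (auto-commit; committed c=11)
Op 2: BEGIN: in_txn=True, pending={}
Op 3: UPDATE a=5 (pending; pending now {a=5})
Op 4: COMMIT: merged ['a'] into committed; committed now {a=5, c=11, d=3, e=14}
Op 5: UPDATE a=21 (auto-commit; committed a=21)
Op 6: UPDATE a=2 (auto-commit; committed a=2)
Op 7: UPDATE a=19 (auto-commit; committed a=19)
Op 8: BEGIN: in_txn=True, pending={}
Op 9: UPDATE c=22 (pending; pending now {c=22})
Final committed: {a=19, c=11, d=3, e=14}

Answer: 19 0 11 3 14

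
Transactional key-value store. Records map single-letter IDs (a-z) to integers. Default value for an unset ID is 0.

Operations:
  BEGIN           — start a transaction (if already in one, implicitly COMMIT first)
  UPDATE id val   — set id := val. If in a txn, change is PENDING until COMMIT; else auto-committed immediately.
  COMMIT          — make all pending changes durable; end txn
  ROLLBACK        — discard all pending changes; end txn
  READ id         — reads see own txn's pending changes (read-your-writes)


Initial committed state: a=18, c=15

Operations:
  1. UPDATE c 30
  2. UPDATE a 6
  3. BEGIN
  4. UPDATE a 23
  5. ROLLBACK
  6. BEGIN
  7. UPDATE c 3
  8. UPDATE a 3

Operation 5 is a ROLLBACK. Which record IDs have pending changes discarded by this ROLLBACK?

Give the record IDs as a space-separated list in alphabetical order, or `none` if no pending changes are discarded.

Answer: a

Derivation:
Initial committed: {a=18, c=15}
Op 1: UPDATE c=30 (auto-commit; committed c=30)
Op 2: UPDATE a=6 (auto-commit; committed a=6)
Op 3: BEGIN: in_txn=True, pending={}
Op 4: UPDATE a=23 (pending; pending now {a=23})
Op 5: ROLLBACK: discarded pending ['a']; in_txn=False
Op 6: BEGIN: in_txn=True, pending={}
Op 7: UPDATE c=3 (pending; pending now {c=3})
Op 8: UPDATE a=3 (pending; pending now {a=3, c=3})
ROLLBACK at op 5 discards: ['a']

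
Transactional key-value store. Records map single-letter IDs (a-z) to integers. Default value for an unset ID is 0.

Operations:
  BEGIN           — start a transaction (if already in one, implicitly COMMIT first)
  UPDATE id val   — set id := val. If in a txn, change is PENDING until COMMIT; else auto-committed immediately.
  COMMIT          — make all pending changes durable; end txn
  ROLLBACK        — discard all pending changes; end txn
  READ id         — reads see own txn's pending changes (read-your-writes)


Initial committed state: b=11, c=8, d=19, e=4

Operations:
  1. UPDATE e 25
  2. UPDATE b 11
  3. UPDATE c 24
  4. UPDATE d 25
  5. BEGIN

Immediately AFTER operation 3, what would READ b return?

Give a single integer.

Answer: 11

Derivation:
Initial committed: {b=11, c=8, d=19, e=4}
Op 1: UPDATE e=25 (auto-commit; committed e=25)
Op 2: UPDATE b=11 (auto-commit; committed b=11)
Op 3: UPDATE c=24 (auto-commit; committed c=24)
After op 3: visible(b) = 11 (pending={}, committed={b=11, c=24, d=19, e=25})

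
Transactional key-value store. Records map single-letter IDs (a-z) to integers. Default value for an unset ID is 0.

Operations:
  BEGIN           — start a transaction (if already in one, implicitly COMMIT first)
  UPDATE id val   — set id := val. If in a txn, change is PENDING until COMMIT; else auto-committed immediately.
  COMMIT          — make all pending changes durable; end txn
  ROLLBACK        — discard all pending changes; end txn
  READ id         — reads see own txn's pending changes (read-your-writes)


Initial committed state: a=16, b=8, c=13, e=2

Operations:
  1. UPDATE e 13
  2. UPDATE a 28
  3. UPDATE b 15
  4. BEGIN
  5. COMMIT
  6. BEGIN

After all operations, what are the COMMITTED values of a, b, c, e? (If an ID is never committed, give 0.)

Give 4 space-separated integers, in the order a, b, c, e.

Initial committed: {a=16, b=8, c=13, e=2}
Op 1: UPDATE e=13 (auto-commit; committed e=13)
Op 2: UPDATE a=28 (auto-commit; committed a=28)
Op 3: UPDATE b=15 (auto-commit; committed b=15)
Op 4: BEGIN: in_txn=True, pending={}
Op 5: COMMIT: merged [] into committed; committed now {a=28, b=15, c=13, e=13}
Op 6: BEGIN: in_txn=True, pending={}
Final committed: {a=28, b=15, c=13, e=13}

Answer: 28 15 13 13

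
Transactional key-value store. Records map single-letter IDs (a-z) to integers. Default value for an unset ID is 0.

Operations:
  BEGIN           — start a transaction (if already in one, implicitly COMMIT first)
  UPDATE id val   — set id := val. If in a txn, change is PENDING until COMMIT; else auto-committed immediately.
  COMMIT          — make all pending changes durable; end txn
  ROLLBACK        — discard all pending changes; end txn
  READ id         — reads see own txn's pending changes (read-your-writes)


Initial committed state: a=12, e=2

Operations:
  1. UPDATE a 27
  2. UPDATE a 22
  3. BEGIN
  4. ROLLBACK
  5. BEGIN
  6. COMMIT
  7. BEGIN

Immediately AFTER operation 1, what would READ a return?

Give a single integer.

Answer: 27

Derivation:
Initial committed: {a=12, e=2}
Op 1: UPDATE a=27 (auto-commit; committed a=27)
After op 1: visible(a) = 27 (pending={}, committed={a=27, e=2})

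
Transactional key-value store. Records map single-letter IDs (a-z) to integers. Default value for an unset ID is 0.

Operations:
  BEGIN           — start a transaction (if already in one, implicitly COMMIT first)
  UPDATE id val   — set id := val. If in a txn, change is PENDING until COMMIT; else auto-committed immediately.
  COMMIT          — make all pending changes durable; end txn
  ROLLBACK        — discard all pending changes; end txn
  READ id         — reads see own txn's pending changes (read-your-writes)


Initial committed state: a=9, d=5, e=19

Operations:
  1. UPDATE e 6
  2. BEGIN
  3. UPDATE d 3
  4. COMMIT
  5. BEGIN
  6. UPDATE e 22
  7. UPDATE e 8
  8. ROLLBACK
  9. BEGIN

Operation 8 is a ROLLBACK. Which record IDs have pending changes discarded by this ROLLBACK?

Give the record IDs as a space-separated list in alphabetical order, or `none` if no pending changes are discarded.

Initial committed: {a=9, d=5, e=19}
Op 1: UPDATE e=6 (auto-commit; committed e=6)
Op 2: BEGIN: in_txn=True, pending={}
Op 3: UPDATE d=3 (pending; pending now {d=3})
Op 4: COMMIT: merged ['d'] into committed; committed now {a=9, d=3, e=6}
Op 5: BEGIN: in_txn=True, pending={}
Op 6: UPDATE e=22 (pending; pending now {e=22})
Op 7: UPDATE e=8 (pending; pending now {e=8})
Op 8: ROLLBACK: discarded pending ['e']; in_txn=False
Op 9: BEGIN: in_txn=True, pending={}
ROLLBACK at op 8 discards: ['e']

Answer: e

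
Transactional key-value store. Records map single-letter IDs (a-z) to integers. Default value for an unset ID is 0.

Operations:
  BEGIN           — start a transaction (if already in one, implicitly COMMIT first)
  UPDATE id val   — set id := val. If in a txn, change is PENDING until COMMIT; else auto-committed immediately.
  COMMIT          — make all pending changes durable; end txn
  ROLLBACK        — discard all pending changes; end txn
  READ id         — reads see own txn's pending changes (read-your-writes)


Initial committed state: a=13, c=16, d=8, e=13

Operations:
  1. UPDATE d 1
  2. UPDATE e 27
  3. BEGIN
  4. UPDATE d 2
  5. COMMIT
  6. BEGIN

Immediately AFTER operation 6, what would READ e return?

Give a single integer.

Answer: 27

Derivation:
Initial committed: {a=13, c=16, d=8, e=13}
Op 1: UPDATE d=1 (auto-commit; committed d=1)
Op 2: UPDATE e=27 (auto-commit; committed e=27)
Op 3: BEGIN: in_txn=True, pending={}
Op 4: UPDATE d=2 (pending; pending now {d=2})
Op 5: COMMIT: merged ['d'] into committed; committed now {a=13, c=16, d=2, e=27}
Op 6: BEGIN: in_txn=True, pending={}
After op 6: visible(e) = 27 (pending={}, committed={a=13, c=16, d=2, e=27})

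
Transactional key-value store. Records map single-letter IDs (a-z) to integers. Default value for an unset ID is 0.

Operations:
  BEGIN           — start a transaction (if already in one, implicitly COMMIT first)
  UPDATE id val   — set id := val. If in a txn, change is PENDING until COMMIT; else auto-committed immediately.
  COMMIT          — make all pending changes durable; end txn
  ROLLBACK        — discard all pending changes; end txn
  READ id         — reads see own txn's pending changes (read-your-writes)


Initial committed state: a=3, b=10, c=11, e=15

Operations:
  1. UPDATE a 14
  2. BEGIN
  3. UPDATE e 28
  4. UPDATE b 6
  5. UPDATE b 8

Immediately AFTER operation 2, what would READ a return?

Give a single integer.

Answer: 14

Derivation:
Initial committed: {a=3, b=10, c=11, e=15}
Op 1: UPDATE a=14 (auto-commit; committed a=14)
Op 2: BEGIN: in_txn=True, pending={}
After op 2: visible(a) = 14 (pending={}, committed={a=14, b=10, c=11, e=15})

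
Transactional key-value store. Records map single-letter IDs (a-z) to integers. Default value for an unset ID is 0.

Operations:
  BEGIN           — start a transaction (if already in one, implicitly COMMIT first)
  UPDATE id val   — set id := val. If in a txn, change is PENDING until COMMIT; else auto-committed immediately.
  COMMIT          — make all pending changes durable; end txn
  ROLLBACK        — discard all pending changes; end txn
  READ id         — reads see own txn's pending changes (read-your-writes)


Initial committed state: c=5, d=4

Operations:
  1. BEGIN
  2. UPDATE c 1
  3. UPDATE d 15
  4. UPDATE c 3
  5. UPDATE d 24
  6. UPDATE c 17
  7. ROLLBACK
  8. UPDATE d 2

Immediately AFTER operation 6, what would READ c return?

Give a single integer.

Initial committed: {c=5, d=4}
Op 1: BEGIN: in_txn=True, pending={}
Op 2: UPDATE c=1 (pending; pending now {c=1})
Op 3: UPDATE d=15 (pending; pending now {c=1, d=15})
Op 4: UPDATE c=3 (pending; pending now {c=3, d=15})
Op 5: UPDATE d=24 (pending; pending now {c=3, d=24})
Op 6: UPDATE c=17 (pending; pending now {c=17, d=24})
After op 6: visible(c) = 17 (pending={c=17, d=24}, committed={c=5, d=4})

Answer: 17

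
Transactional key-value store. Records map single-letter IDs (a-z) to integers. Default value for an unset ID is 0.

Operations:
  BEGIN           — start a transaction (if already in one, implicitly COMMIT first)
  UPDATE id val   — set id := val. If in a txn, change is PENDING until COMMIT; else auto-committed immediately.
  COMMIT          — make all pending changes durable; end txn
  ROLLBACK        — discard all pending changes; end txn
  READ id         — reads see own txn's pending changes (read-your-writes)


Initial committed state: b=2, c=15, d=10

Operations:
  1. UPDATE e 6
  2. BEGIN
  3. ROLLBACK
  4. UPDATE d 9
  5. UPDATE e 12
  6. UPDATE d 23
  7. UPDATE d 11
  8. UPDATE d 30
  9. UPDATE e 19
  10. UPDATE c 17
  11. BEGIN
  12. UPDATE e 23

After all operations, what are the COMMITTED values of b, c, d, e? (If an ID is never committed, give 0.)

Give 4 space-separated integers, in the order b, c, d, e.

Answer: 2 17 30 19

Derivation:
Initial committed: {b=2, c=15, d=10}
Op 1: UPDATE e=6 (auto-commit; committed e=6)
Op 2: BEGIN: in_txn=True, pending={}
Op 3: ROLLBACK: discarded pending []; in_txn=False
Op 4: UPDATE d=9 (auto-commit; committed d=9)
Op 5: UPDATE e=12 (auto-commit; committed e=12)
Op 6: UPDATE d=23 (auto-commit; committed d=23)
Op 7: UPDATE d=11 (auto-commit; committed d=11)
Op 8: UPDATE d=30 (auto-commit; committed d=30)
Op 9: UPDATE e=19 (auto-commit; committed e=19)
Op 10: UPDATE c=17 (auto-commit; committed c=17)
Op 11: BEGIN: in_txn=True, pending={}
Op 12: UPDATE e=23 (pending; pending now {e=23})
Final committed: {b=2, c=17, d=30, e=19}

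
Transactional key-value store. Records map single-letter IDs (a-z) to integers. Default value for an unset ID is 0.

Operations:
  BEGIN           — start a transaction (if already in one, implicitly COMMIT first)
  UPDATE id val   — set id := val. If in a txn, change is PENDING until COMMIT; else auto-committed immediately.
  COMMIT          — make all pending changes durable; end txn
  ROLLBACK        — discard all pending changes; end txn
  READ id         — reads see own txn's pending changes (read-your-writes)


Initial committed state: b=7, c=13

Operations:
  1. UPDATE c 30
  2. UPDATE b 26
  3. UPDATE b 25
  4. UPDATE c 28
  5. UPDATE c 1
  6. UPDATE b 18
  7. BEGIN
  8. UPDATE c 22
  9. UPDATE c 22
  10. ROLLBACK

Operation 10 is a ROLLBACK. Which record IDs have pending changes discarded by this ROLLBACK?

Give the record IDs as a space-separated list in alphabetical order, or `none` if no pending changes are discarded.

Initial committed: {b=7, c=13}
Op 1: UPDATE c=30 (auto-commit; committed c=30)
Op 2: UPDATE b=26 (auto-commit; committed b=26)
Op 3: UPDATE b=25 (auto-commit; committed b=25)
Op 4: UPDATE c=28 (auto-commit; committed c=28)
Op 5: UPDATE c=1 (auto-commit; committed c=1)
Op 6: UPDATE b=18 (auto-commit; committed b=18)
Op 7: BEGIN: in_txn=True, pending={}
Op 8: UPDATE c=22 (pending; pending now {c=22})
Op 9: UPDATE c=22 (pending; pending now {c=22})
Op 10: ROLLBACK: discarded pending ['c']; in_txn=False
ROLLBACK at op 10 discards: ['c']

Answer: c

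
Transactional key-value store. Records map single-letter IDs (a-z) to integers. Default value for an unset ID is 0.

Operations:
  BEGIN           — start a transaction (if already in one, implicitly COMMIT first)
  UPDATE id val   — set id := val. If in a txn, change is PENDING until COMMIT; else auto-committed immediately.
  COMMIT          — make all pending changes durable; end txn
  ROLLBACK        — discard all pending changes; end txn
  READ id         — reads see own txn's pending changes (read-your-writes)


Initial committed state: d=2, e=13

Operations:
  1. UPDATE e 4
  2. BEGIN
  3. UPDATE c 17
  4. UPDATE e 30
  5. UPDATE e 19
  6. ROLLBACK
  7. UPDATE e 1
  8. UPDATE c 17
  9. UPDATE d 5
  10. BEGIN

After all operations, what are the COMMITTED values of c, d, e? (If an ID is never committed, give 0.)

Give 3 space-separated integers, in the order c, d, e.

Answer: 17 5 1

Derivation:
Initial committed: {d=2, e=13}
Op 1: UPDATE e=4 (auto-commit; committed e=4)
Op 2: BEGIN: in_txn=True, pending={}
Op 3: UPDATE c=17 (pending; pending now {c=17})
Op 4: UPDATE e=30 (pending; pending now {c=17, e=30})
Op 5: UPDATE e=19 (pending; pending now {c=17, e=19})
Op 6: ROLLBACK: discarded pending ['c', 'e']; in_txn=False
Op 7: UPDATE e=1 (auto-commit; committed e=1)
Op 8: UPDATE c=17 (auto-commit; committed c=17)
Op 9: UPDATE d=5 (auto-commit; committed d=5)
Op 10: BEGIN: in_txn=True, pending={}
Final committed: {c=17, d=5, e=1}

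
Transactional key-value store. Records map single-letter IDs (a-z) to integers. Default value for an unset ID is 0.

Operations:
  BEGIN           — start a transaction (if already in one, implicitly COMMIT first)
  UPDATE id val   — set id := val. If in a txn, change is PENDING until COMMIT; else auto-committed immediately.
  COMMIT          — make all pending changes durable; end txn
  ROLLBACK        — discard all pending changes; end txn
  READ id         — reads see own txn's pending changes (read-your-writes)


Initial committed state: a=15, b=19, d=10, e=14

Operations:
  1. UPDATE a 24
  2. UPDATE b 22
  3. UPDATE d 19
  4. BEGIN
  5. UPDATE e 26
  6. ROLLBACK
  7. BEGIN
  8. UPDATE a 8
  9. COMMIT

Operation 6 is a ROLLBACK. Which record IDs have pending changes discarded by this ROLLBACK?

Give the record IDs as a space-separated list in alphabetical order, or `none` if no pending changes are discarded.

Answer: e

Derivation:
Initial committed: {a=15, b=19, d=10, e=14}
Op 1: UPDATE a=24 (auto-commit; committed a=24)
Op 2: UPDATE b=22 (auto-commit; committed b=22)
Op 3: UPDATE d=19 (auto-commit; committed d=19)
Op 4: BEGIN: in_txn=True, pending={}
Op 5: UPDATE e=26 (pending; pending now {e=26})
Op 6: ROLLBACK: discarded pending ['e']; in_txn=False
Op 7: BEGIN: in_txn=True, pending={}
Op 8: UPDATE a=8 (pending; pending now {a=8})
Op 9: COMMIT: merged ['a'] into committed; committed now {a=8, b=22, d=19, e=14}
ROLLBACK at op 6 discards: ['e']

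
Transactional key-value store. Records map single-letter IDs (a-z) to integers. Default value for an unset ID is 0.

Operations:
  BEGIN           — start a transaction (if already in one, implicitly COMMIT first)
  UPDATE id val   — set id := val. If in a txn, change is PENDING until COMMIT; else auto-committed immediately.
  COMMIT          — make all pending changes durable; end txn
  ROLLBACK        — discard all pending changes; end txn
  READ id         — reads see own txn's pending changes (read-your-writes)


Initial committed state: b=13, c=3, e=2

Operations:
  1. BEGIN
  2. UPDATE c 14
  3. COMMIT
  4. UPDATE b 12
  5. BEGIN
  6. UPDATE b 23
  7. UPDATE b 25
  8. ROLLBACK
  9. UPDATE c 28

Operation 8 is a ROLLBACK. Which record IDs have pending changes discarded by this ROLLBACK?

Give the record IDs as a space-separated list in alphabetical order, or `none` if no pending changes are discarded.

Answer: b

Derivation:
Initial committed: {b=13, c=3, e=2}
Op 1: BEGIN: in_txn=True, pending={}
Op 2: UPDATE c=14 (pending; pending now {c=14})
Op 3: COMMIT: merged ['c'] into committed; committed now {b=13, c=14, e=2}
Op 4: UPDATE b=12 (auto-commit; committed b=12)
Op 5: BEGIN: in_txn=True, pending={}
Op 6: UPDATE b=23 (pending; pending now {b=23})
Op 7: UPDATE b=25 (pending; pending now {b=25})
Op 8: ROLLBACK: discarded pending ['b']; in_txn=False
Op 9: UPDATE c=28 (auto-commit; committed c=28)
ROLLBACK at op 8 discards: ['b']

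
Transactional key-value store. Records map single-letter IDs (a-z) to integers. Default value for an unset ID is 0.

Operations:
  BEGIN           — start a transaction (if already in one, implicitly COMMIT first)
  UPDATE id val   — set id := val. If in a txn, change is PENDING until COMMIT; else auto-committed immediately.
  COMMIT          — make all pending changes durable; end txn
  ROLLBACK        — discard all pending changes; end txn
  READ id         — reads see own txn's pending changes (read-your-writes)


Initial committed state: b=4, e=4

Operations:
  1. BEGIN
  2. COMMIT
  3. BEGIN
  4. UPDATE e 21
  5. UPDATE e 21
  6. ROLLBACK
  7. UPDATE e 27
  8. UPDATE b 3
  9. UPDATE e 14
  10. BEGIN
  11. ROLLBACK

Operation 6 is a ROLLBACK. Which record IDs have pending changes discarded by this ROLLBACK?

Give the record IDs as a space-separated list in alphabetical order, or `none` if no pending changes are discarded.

Answer: e

Derivation:
Initial committed: {b=4, e=4}
Op 1: BEGIN: in_txn=True, pending={}
Op 2: COMMIT: merged [] into committed; committed now {b=4, e=4}
Op 3: BEGIN: in_txn=True, pending={}
Op 4: UPDATE e=21 (pending; pending now {e=21})
Op 5: UPDATE e=21 (pending; pending now {e=21})
Op 6: ROLLBACK: discarded pending ['e']; in_txn=False
Op 7: UPDATE e=27 (auto-commit; committed e=27)
Op 8: UPDATE b=3 (auto-commit; committed b=3)
Op 9: UPDATE e=14 (auto-commit; committed e=14)
Op 10: BEGIN: in_txn=True, pending={}
Op 11: ROLLBACK: discarded pending []; in_txn=False
ROLLBACK at op 6 discards: ['e']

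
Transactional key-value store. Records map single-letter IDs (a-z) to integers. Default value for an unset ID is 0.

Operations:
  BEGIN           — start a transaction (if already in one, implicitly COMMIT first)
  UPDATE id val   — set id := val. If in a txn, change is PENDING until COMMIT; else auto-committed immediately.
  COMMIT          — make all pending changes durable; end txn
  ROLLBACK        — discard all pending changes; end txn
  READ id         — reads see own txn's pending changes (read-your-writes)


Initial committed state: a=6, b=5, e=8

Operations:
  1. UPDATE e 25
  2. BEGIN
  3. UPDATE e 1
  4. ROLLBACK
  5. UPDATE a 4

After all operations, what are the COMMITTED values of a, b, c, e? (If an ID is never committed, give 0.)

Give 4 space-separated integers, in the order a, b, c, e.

Answer: 4 5 0 25

Derivation:
Initial committed: {a=6, b=5, e=8}
Op 1: UPDATE e=25 (auto-commit; committed e=25)
Op 2: BEGIN: in_txn=True, pending={}
Op 3: UPDATE e=1 (pending; pending now {e=1})
Op 4: ROLLBACK: discarded pending ['e']; in_txn=False
Op 5: UPDATE a=4 (auto-commit; committed a=4)
Final committed: {a=4, b=5, e=25}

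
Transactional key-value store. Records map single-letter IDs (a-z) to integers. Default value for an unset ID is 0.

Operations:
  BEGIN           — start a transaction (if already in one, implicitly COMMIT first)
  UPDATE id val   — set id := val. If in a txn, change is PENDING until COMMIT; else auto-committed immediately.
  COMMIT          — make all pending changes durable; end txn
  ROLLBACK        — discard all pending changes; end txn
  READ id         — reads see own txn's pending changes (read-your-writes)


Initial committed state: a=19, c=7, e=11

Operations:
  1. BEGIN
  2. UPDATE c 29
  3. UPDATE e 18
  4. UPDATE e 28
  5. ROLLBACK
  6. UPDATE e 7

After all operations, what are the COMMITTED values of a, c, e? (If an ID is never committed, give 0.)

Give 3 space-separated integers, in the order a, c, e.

Initial committed: {a=19, c=7, e=11}
Op 1: BEGIN: in_txn=True, pending={}
Op 2: UPDATE c=29 (pending; pending now {c=29})
Op 3: UPDATE e=18 (pending; pending now {c=29, e=18})
Op 4: UPDATE e=28 (pending; pending now {c=29, e=28})
Op 5: ROLLBACK: discarded pending ['c', 'e']; in_txn=False
Op 6: UPDATE e=7 (auto-commit; committed e=7)
Final committed: {a=19, c=7, e=7}

Answer: 19 7 7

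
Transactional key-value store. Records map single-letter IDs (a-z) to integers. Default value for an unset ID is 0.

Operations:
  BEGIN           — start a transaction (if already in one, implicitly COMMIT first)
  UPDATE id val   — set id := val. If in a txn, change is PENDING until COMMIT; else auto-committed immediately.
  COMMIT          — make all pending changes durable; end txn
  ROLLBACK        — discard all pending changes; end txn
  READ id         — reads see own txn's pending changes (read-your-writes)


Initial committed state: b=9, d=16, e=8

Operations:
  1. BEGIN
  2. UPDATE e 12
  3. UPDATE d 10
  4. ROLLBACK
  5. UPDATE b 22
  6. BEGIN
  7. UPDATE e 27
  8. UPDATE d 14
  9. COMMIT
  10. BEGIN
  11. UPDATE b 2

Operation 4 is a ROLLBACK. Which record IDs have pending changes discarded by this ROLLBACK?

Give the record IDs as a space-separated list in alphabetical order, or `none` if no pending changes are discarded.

Answer: d e

Derivation:
Initial committed: {b=9, d=16, e=8}
Op 1: BEGIN: in_txn=True, pending={}
Op 2: UPDATE e=12 (pending; pending now {e=12})
Op 3: UPDATE d=10 (pending; pending now {d=10, e=12})
Op 4: ROLLBACK: discarded pending ['d', 'e']; in_txn=False
Op 5: UPDATE b=22 (auto-commit; committed b=22)
Op 6: BEGIN: in_txn=True, pending={}
Op 7: UPDATE e=27 (pending; pending now {e=27})
Op 8: UPDATE d=14 (pending; pending now {d=14, e=27})
Op 9: COMMIT: merged ['d', 'e'] into committed; committed now {b=22, d=14, e=27}
Op 10: BEGIN: in_txn=True, pending={}
Op 11: UPDATE b=2 (pending; pending now {b=2})
ROLLBACK at op 4 discards: ['d', 'e']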